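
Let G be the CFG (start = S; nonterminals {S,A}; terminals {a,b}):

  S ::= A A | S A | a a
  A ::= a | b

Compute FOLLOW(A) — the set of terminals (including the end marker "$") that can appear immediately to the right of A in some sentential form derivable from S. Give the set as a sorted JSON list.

FIRST sets, iterate to fixpoint:
[1]
  A via A→a: +{a}
  A via A→b: +{b}
  S via S→A A: +{a,b}
  FIRST[S]={a,b}  FIRST[A]={a,b}
[2] — fixpoint
  FIRST[S]={a,b}  FIRST[A]={a,b}

FOLLOW sets:
initialize: $ ∈ FOLLOW(S)
round 1:
  S→A A: FOLLOW(A) ⊇ FIRST(A) = {a,b}; new: +{a,b}
  S→A A: FOLLOW(A) ⊇ FOLLOW(S) ⊇ {$}; new: +{$}
  S→S A: FOLLOW(S) ⊇ FIRST(A) = {a,b}; new: +{a,b}
  FOLLOW(S)={$,a,b}  FOLLOW(A)={$,a,b}
round 2: (stable)
  FOLLOW(S)={$,a,b}  FOLLOW(A)={$,a,b}

FOLLOW(A) = ["$", "a", "b"]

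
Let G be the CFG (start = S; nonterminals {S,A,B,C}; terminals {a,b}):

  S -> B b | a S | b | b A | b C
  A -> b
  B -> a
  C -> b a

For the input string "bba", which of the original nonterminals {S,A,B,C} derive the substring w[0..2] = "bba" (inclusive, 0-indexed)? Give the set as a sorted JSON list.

CNF form of G:
  S -> B T0 | T0 A | T0 C | T1 S | b
  A -> b
  B -> a
  C -> T0 T1
  T0 -> b
  T1 -> a

CYK table (by increasing span) — only the sub-triangle for w[0..2]:
  [0..0]={A,S,T0}  "b"  orig:{A,S}
  [1..1]={A,S,T0}  "b"  orig:{A,S}
  [2..2]={B,T1}  "a"  orig:{B}
  [0..1]={S}  "bb"
  [1..2]={C}  "ba"
  [0..2]={S}  "bba"

Original NTs in T[0,2] deriving "bba": ["S"]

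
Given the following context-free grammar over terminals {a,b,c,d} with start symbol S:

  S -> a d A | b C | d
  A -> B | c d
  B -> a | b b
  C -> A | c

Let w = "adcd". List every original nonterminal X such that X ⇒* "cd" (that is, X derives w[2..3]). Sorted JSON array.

CNF form of G:
  S -> T0 C | T3 X4 | d
  A -> T0 T0 | T1 T2 | a
  B -> T0 T0 | a
  C -> T0 T0 | T1 T2 | a | c
  T0 -> b
  T1 -> c
  T2 -> d
  T3 -> a
  X4 -> T2 A

CYK table (by increasing span) — only the sub-triangle for w[2..3]:
  [2..2]={C,T1}  "c"  orig:{C}
  [3..3]={S,T2}  "d"  orig:{S}
  [2..3]={A,C}  "cd"

Original NTs in T[2,3] deriving "cd": ["A", "C"]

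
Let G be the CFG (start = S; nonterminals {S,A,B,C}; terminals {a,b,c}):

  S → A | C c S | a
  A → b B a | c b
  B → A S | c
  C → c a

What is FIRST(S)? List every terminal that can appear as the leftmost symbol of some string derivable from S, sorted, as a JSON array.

FIRST iteration:
pass 1:
  A via A→b B a: +{b}
  A via A→c b: +{c}
  B via B→A S: +{b,c}
  C via C→c a: +{c}
  S via S→A: +{b,c}
  S via S→a: +{a}
  FIRST(S)={a,b,c}  FIRST(A)={b,c}  FIRST(B)={b,c}  FIRST(C)={c}
pass 2: — fixpoint
  FIRST(S)={a,b,c}  FIRST(A)={b,c}  FIRST(B)={b,c}  FIRST(C)={c}

FIRST(S) = ["a", "b", "c"]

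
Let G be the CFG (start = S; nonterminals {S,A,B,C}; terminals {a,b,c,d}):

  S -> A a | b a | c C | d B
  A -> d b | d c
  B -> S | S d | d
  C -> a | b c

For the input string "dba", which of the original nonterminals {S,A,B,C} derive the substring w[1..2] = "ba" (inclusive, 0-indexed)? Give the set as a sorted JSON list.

CNF form of G:
  S -> A T3 | T0 B | T1 T3 | T2 C
  A -> T0 T1 | T0 T2
  B -> A T3 | S T0 | T0 B | T1 T3 | T2 C | d
  C -> T1 T2 | a
  T0 -> d
  T1 -> b
  T2 -> c
  T3 -> a

Fill CYK table bottom-up — only the sub-triangle for w[1..2]:
  [1..1]={T1}  "b"  orig:{}
  [2..2]={C,T3}  "a"  orig:{C}
  [1..2]={B,S}  "ba"

Original NTs in T[1,2] deriving "ba": ["B", "S"]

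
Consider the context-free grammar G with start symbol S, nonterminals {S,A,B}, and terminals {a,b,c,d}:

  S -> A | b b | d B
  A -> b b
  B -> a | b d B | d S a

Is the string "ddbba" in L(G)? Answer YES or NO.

CNF form of G:
  S -> T0 T0 | T1 B
  A -> T0 T0
  B -> T0 X3 | T1 X4 | a
  T0 -> b
  T1 -> d
  T2 -> a
  X3 -> T1 B
  X4 -> S T2

Fill CYK table bottom-up:
  [0..0]={T1}  "d"  orig:{}
  [1..1]={T1}  "d"  orig:{}
  [2..2]={T0}  "b"  orig:{}
  [3..3]={T0}  "b"  orig:{}
  [4..4]={B,T2}  "a"  orig:{B}
  [0..1]=∅  "dd"
  [1..2]=∅  "db"
  [2..3]={A,S}  "bb"
  [3..4]=∅  "ba"
  [0..2]=∅  "ddb"
  [1..3]=∅  "dbb"
  [2..4]={X4}  "bba"  orig:{}
  [0..3]=∅  "ddbb"
  [1..4]={B}  "dbba"
  [0..4]={S,X3}  "ddbba"  orig:{S}

S ∈ T[0,4] ⇒ YES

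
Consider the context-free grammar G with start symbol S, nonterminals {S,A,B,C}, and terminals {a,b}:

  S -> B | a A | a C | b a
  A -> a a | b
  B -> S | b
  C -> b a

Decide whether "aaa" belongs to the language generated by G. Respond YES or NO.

CNF form of G:
  S -> T0 A | T0 C | T1 T0 | b
  A -> T0 T0 | b
  B -> T0 A | T0 C | T1 T0 | b
  C -> T1 T0
  T0 -> a
  T1 -> b

Fill CYK table bottom-up:
  [0..0]={T0}  "a"  orig:{}
  [1..1]={T0}  "a"  orig:{}
  [2..2]={T0}  "a"  orig:{}
  [0..1]={A}  "aa"
  [1..2]={A}  "aa"
  [0..2]={B,S}  "aaa"

S ∈ T[0,2] ⇒ YES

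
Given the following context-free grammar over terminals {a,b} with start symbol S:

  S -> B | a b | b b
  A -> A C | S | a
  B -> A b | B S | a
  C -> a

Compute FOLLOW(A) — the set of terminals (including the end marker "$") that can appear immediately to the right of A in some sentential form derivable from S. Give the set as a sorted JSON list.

FIRST iteration:
pass 1:
  A via A→a: +{a}
  B via B→A b: +{a}
  C via C→a: +{a}
  S via S→B: +{a}
  S via S→b b: +{b}
  FIRST[S]={a,b}  FIRST[A]={a}  FIRST[B]={a}  FIRST[C]={a}
pass 2:
  A via A→S: +{b}
  B via B→A b: +{b}
  FIRST[S]={a,b}  FIRST[A]={a,b}  FIRST[B]={a,b}  FIRST[C]={a}
pass 3: done
  FIRST[S]={a,b}  FIRST[A]={a,b}  FIRST[B]={a,b}  FIRST[C]={a}

FOLLOW iteration:
FOLLOW(S) := {$}
pass 1:
  A→A C: FOLLOW(A) ⊇ FIRST(C) = {a}; new: +{a}
  A→A C: FOLLOW(C) ⊇ FOLLOW(A) ⊇ {a}; new: +{a}
  A→S: FOLLOW(S) ⊇ FOLLOW(A) ⊇ {a}; new: +{a}
  B→A b: FOLLOW(A) ⊇ FIRST(b) = {b}; new: +{b}
  B→B S: FOLLOW(B) ⊇ FIRST(S) = {a,b}; new: +{a,b}
  B→B S: FOLLOW(S) ⊇ FOLLOW(B) ⊇ {a,b}; new: +{b}
  S→B: FOLLOW(B) ⊇ FOLLOW(S) ⊇ {$,a,b}; new: +{$}
  FOLLOW(S)={$,a,b}  FOLLOW(A)={a,b}  FOLLOW(B)={$,a,b}  FOLLOW(C)={a}
pass 2:
  A→A C: FOLLOW(C) ⊇ FOLLOW(A) ⊇ {a,b}; new: +{b}
  FOLLOW(S)={$,a,b}  FOLLOW(A)={a,b}  FOLLOW(B)={$,a,b}  FOLLOW(C)={a,b}
pass 3: done
  FOLLOW(S)={$,a,b}  FOLLOW(A)={a,b}  FOLLOW(B)={$,a,b}  FOLLOW(C)={a,b}

FOLLOW(A) = ["a", "b"]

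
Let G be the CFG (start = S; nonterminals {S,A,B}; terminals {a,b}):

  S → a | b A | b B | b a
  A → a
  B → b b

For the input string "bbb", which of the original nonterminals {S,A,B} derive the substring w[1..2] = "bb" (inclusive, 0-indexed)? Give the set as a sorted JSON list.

Convert to CNF:
  S -> T0 A | T0 B | T0 T1 | a
  A -> a
  B -> T0 T0
  T0 -> b
  T1 -> a

Fill CYK table bottom-up — only the sub-triangle for w[1..2]:
  [1..1]={T0}  "b"  orig:{}
  [2..2]={T0}  "b"  orig:{}
  [1..2]={B}  "bb"

Original NTs in T[1,2] deriving "bb": ["B"]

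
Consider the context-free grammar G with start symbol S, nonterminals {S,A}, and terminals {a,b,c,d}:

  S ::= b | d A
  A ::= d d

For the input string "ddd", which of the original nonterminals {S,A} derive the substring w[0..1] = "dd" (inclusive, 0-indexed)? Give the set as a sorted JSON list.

CNF form of G:
  S -> T0 A | b
  A -> T0 T0
  T0 -> d

CYK table (by increasing span), restricted to cells inside w[0..1]:
  cell(0,0) d: {T0}  orig:{}
  cell(1,1) d: {T0}  orig:{}
  cell(0,1) dd: {A}

Original NTs in T[0,1] deriving "dd": ["A"]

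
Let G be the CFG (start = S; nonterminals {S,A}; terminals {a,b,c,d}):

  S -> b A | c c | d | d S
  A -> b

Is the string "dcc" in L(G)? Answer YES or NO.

CNF form of G:
  S -> T0 A | T1 T1 | T2 S | d
  A -> b
  T0 -> b
  T1 -> c
  T2 -> d

Fill CYK table bottom-up:
  T[0,0] 'd' = {S,T2}  orig:{S}
  T[1,1] 'c' = {T1}  orig:{}
  T[2,2] 'c' = {T1}  orig:{}
  T[0,1] 'dc' = ∅
  T[1,2] 'cc' = {S}
  T[0,2] 'dcc' = {S}

S ∈ T[0,2] ⇒ YES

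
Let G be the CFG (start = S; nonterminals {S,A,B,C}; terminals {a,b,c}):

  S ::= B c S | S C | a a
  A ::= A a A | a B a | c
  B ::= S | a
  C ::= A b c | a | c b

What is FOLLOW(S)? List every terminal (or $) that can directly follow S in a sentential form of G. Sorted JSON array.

Compute FIRST by fixpoint:
[1]
  A via A→a B a: +{a}
  A via A→c: +{c}
  B via B→a: +{a}
  C via C→A b c: +{a,c}
  S via S→B c S: +{a}
  FIRST[S]={a}  FIRST[A]={a,c}  FIRST[B]={a}  FIRST[C]={a,c}
[2] (no change)
  FIRST[S]={a}  FIRST[A]={a,c}  FIRST[B]={a}  FIRST[C]={a,c}

Compute FOLLOW by fixpoint:
initialize: $ ∈ FOLLOW(S)
iter 1:
  A→A a A: FOLLOW(A) ⊇ FIRST(a) = {a}; new: +{a}
  A→a B a: FOLLOW(B) ⊇ FIRST(a) = {a}; new: +{a}
  B→S: FOLLOW(S) ⊇ FOLLOW(B) ⊇ {a}; new: +{a}
  C→A b c: FOLLOW(A) ⊇ FIRST(b) = {b}; new: +{b}
  S→B c S: FOLLOW(B) ⊇ FIRST(c) = {c}; new: +{c}
  S→S C: FOLLOW(S) ⊇ FIRST(C) = {a,c}; new: +{c}
  S→S C: FOLLOW(C) ⊇ FOLLOW(S) ⊇ {$,a,c}; new: +{$,a,c}
  FOLLOW(S)={$,a,c}  FOLLOW(A)={a,b}  FOLLOW(B)={a,c}  FOLLOW(C)={$,a,c}
iter 2: done
  FOLLOW(S)={$,a,c}  FOLLOW(A)={a,b}  FOLLOW(B)={a,c}  FOLLOW(C)={$,a,c}

FOLLOW(S) = ["$", "a", "c"]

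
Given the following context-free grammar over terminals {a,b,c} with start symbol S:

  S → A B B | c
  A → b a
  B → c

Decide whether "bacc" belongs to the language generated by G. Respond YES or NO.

Convert to CNF:
  S -> A X2 | c
  A -> T0 T1
  B -> c
  T0 -> b
  T1 -> a
  X2 -> B B

Fill CYK table bottom-up:
  T[0,0] 'b' = {T0}  orig:{}
  T[1,1] 'a' = {T1}  orig:{}
  T[2,2] 'c' = {B,S}
  T[3,3] 'c' = {B,S}
  T[0,1] 'ba' = {A}
  T[1,2] 'ac' = ∅
  T[2,3] 'cc' = {X2}  orig:{}
  T[0,2] 'bac' = ∅
  T[1,3] 'acc' = ∅
  T[0,3] 'bacc' = {S}

S ∈ T[0,3] ⇒ YES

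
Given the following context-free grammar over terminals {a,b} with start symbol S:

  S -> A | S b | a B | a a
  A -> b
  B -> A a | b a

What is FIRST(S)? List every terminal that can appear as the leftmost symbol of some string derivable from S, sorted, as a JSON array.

FIRST iteration:
[1]
  A via A→b: +{b}
  B via B→A a: +{b}
  S via S→A: +{b}
  S via S→a B: +{a}
  FIRST[S]={a,b}  FIRST[A]={b}  FIRST[B]={b}
[2] done
  FIRST[S]={a,b}  FIRST[A]={b}  FIRST[B]={b}

FIRST(S) = ["a", "b"]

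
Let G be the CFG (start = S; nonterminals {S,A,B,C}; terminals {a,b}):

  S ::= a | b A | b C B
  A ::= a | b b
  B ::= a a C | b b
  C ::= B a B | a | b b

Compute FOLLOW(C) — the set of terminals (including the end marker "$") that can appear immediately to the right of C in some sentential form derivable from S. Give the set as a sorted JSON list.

FIRST iteration:
round 1:
  A via A→a: +{a}
  A via A→b b: +{b}
  B via B→a a C: +{a}
  B via B→b b: +{b}
  C via C→B a B: +{a,b}
  S via S→a: +{a}
  S via S→b A: +{b}
  FIRST[S]={a,b}  FIRST[A]={a,b}  FIRST[B]={a,b}  FIRST[C]={a,b}
round 2: (no change)
  FIRST[S]={a,b}  FIRST[A]={a,b}  FIRST[B]={a,b}  FIRST[C]={a,b}

Compute FOLLOW by fixpoint:
FOLLOW(S) := {$}
round 1:
  C→B a B: FOLLOW(B) ⊇ FIRST(a) = {a}; new: +{a}
  S→b A: FOLLOW(A) ⊇ FOLLOW(S) ⊇ {$}; new: +{$}
  S→b C B: FOLLOW(C) ⊇ FIRST(B) = {a,b}; new: +{a,b}
  S→b C B: FOLLOW(B) ⊇ FOLLOW(S) ⊇ {$}; new: +{$}
  S: {$}  A: {$}  B: {$,a}  C: {a,b}
round 2:
  B→a a C: FOLLOW(C) ⊇ FOLLOW(B) ⊇ {$,a}; new: +{$}
  C→B a B: FOLLOW(B) ⊇ FOLLOW(C) ⊇ {$,a,b}; new: +{b}
  S: {$}  A: {$}  B: {$,a,b}  C: {$,a,b}
round 3: — fixpoint
  S: {$}  A: {$}  B: {$,a,b}  C: {$,a,b}

FOLLOW(C) = ["$", "a", "b"]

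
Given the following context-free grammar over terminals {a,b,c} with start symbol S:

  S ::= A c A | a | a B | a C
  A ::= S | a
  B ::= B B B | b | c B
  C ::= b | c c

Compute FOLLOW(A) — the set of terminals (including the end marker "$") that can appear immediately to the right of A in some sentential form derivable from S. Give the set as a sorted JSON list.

FIRST iteration:
[1]
  A via A→a: +{a}
  B via B→b: +{b}
  B via B→c B: +{c}
  C via C→b: +{b}
  C via C→c c: +{c}
  S via S→A c A: +{a}
  FIRST(S)={a}  FIRST(A)={a}  FIRST(B)={b,c}  FIRST(C)={b,c}
[2] (no change)
  FIRST(S)={a}  FIRST(A)={a}  FIRST(B)={b,c}  FIRST(C)={b,c}

FOLLOW sets:
seed FOLLOW(S) with $
[1]
  B→B B B: FOLLOW(B) ⊇ FIRST(B) = {b,c}; new: +{b,c}
  S→A c A: FOLLOW(A) ⊇ FIRST(c) = {c}; new: +{c}
  S→A c A: FOLLOW(A) ⊇ FOLLOW(S) ⊇ {$}; new: +{$}
  S→a B: FOLLOW(B) ⊇ FOLLOW(S) ⊇ {$}; new: +{$}
  S→a C: FOLLOW(C) ⊇ FOLLOW(S) ⊇ {$}; new: +{$}
  FOLLOW(S)={$}  FOLLOW(A)={$,c}  FOLLOW(B)={$,b,c}  FOLLOW(C)={$}
[2]
  A→S: FOLLOW(S) ⊇ FOLLOW(A) ⊇ {$,c}; new: +{c}
  S→a C: FOLLOW(C) ⊇ FOLLOW(S) ⊇ {$,c}; new: +{c}
  FOLLOW(S)={$,c}  FOLLOW(A)={$,c}  FOLLOW(B)={$,b,c}  FOLLOW(C)={$,c}
[3] — fixpoint
  FOLLOW(S)={$,c}  FOLLOW(A)={$,c}  FOLLOW(B)={$,b,c}  FOLLOW(C)={$,c}

FOLLOW(A) = ["$", "c"]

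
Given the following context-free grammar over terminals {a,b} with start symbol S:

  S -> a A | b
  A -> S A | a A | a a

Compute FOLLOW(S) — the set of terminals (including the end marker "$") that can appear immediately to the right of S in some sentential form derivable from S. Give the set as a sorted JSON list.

FIRST iteration:
[1]
  A via A→a A: +{a}
  S via S→a A: +{a}
  S via S→b: +{b}
  FIRST(S)={a,b}  FIRST(A)={a}
[2]
  A via A→S A: +{b}
  FIRST(S)={a,b}  FIRST(A)={a,b}
[3] (no change)
  FIRST(S)={a,b}  FIRST(A)={a,b}

FOLLOW sets:
seed FOLLOW(S) with $
iter 1:
  A→S A: FOLLOW(S) ⊇ FIRST(A) = {a,b}; new: +{a,b}
  S→a A: FOLLOW(A) ⊇ FOLLOW(S) ⊇ {$,a,b}; new: +{$,a,b}
  S: {$,a,b}  A: {$,a,b}
iter 2: done
  S: {$,a,b}  A: {$,a,b}

FOLLOW(S) = ["$", "a", "b"]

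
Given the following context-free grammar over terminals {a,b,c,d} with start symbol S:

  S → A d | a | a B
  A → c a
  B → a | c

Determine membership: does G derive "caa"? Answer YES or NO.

CNF form of G:
  S -> A T2 | T1 B | a
  A -> T0 T1
  B -> a | c
  T0 -> c
  T1 -> a
  T2 -> d

CYK table (by increasing span):
  cell(0,0) c: {B,T0}  orig:{B}
  cell(1,1) a: {B,S,T1}  orig:{B,S}
  cell(2,2) a: {B,S,T1}  orig:{B,S}
  cell(0,1) ca: {A}
  cell(1,2) aa: {S}
  cell(0,2) caa: ∅

S ∉ T[0,2] ⇒ NO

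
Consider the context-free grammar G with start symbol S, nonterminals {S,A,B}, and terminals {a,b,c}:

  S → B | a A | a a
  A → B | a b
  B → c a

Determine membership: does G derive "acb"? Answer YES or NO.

Convert to CNF:
  S -> T0 A | T0 T0 | T2 T0
  A -> T0 T1 | T2 T0
  B -> T2 T0
  T0 -> a
  T1 -> b
  T2 -> c

CYK fill:
  T[0,0] 'a' = {T0}  orig:{}
  T[1,1] 'c' = {T2}  orig:{}
  T[2,2] 'b' = {T1}  orig:{}
  T[0,1] 'ac' = ∅
  T[1,2] 'cb' = ∅
  T[0,2] 'acb' = ∅

S ∉ T[0,2] ⇒ NO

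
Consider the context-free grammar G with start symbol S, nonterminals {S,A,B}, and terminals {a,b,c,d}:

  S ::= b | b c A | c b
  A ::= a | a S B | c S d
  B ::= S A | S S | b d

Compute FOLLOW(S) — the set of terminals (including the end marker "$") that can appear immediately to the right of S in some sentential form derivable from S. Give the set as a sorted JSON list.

FIRST sets, iterate to fixpoint:
[1]
  A via A→a: +{a}
  A via A→c S d: +{c}
  B via B→b d: +{b}
  S via S→b: +{b}
  S via S→c b: +{c}
  FIRST[S]={b,c}  FIRST[A]={a,c}  FIRST[B]={b}
[2]
  B via B→S A: +{c}
  FIRST[S]={b,c}  FIRST[A]={a,c}  FIRST[B]={b,c}
[3] (stable)
  FIRST[S]={b,c}  FIRST[A]={a,c}  FIRST[B]={b,c}

FOLLOW iteration:
initialize: $ ∈ FOLLOW(S)
iter 1:
  A→a S B: FOLLOW(S) ⊇ FIRST(B) = {b,c}; new: +{b,c}
  A→c S d: FOLLOW(S) ⊇ FIRST(d) = {d}; new: +{d}
  B→S A: FOLLOW(S) ⊇ FIRST(A) = {a,c}; new: +{a}
  S→b c A: FOLLOW(A) ⊇ FOLLOW(S) ⊇ {$,a,b,c,d}; new: +{$,a,b,c,d}
  FOLLOW[S]={$,a,b,c,d}  FOLLOW[A]={$,a,b,c,d}  FOLLOW[B]={}
iter 2:
  A→a S B: FOLLOW(B) ⊇ FOLLOW(A) ⊇ {$,a,b,c,d}; new: +{$,a,b,c,d}
  FOLLOW[S]={$,a,b,c,d}  FOLLOW[A]={$,a,b,c,d}  FOLLOW[B]={$,a,b,c,d}
iter 3: (stable)
  FOLLOW[S]={$,a,b,c,d}  FOLLOW[A]={$,a,b,c,d}  FOLLOW[B]={$,a,b,c,d}

FOLLOW(S) = ["$", "a", "b", "c", "d"]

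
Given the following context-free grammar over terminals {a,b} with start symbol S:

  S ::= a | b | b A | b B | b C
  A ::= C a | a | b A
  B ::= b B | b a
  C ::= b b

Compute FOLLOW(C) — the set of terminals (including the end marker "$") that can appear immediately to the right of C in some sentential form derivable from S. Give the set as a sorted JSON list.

Compute FIRST by fixpoint:
pass 1:
  A via A→a: +{a}
  A via A→b A: +{b}
  B via B→b B: +{b}
  C via C→b b: +{b}
  S via S→a: +{a}
  S via S→b: +{b}
  FIRST(S)={a,b}  FIRST(A)={a,b}  FIRST(B)={b}  FIRST(C)={b}
pass 2: (stable)
  FIRST(S)={a,b}  FIRST(A)={a,b}  FIRST(B)={b}  FIRST(C)={b}

Compute FOLLOW by fixpoint:
FOLLOW(S) := {$}
pass 1:
  A→C a: FOLLOW(C) ⊇ FIRST(a) = {a}; new: +{a}
  S→b A: FOLLOW(A) ⊇ FOLLOW(S) ⊇ {$}; new: +{$}
  S→b B: FOLLOW(B) ⊇ FOLLOW(S) ⊇ {$}; new: +{$}
  S→b C: FOLLOW(C) ⊇ FOLLOW(S) ⊇ {$}; new: +{$}
  FOLLOW[S]={$}  FOLLOW[A]={$}  FOLLOW[B]={$}  FOLLOW[C]={$,a}
pass 2: (no change)
  FOLLOW[S]={$}  FOLLOW[A]={$}  FOLLOW[B]={$}  FOLLOW[C]={$,a}

FOLLOW(C) = ["$", "a"]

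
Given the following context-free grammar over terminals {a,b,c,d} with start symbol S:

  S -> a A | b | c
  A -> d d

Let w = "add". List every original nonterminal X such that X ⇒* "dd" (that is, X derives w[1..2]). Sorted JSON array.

CNF form of G:
  S -> T1 A | b | c
  A -> T0 T0
  T0 -> d
  T1 -> a

CYK table (by increasing span), restricted to cells inside w[1..2]:
  cell(1,1) d: {T0}  orig:{}
  cell(2,2) d: {T0}  orig:{}
  cell(1,2) dd: {A}

Original NTs in T[1,2] deriving "dd": ["A"]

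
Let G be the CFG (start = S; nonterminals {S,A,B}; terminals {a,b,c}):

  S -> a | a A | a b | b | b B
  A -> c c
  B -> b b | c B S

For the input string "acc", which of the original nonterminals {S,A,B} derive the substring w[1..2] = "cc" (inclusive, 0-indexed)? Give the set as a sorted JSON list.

Convert to CNF:
  S -> T1 B | T2 A | T2 T1 | a | b
  A -> T0 T0
  B -> T0 X3 | T1 T1
  T0 -> c
  T1 -> b
  T2 -> a
  X3 -> B S

CYK table (by increasing span), restricted to cells inside w[1..2]:
  cell(1,1) c: {T0}  orig:{}
  cell(2,2) c: {T0}  orig:{}
  cell(1,2) cc: {A}

Original NTs in T[1,2] deriving "cc": ["A"]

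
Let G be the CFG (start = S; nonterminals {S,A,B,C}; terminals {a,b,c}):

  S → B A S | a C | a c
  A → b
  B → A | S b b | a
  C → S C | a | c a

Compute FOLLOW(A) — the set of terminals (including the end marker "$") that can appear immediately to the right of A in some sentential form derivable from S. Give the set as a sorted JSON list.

Compute FIRST by fixpoint:
[1]
  A via A→b: +{b}
  B via B→A: +{b}
  B via B→a: +{a}
  C via C→a: +{a}
  C via C→c a: +{c}
  S via S→B A S: +{a,b}
  S: {a,b}  A: {b}  B: {a,b}  C: {a,c}
[2]
  C via C→S C: +{b}
  S: {a,b}  A: {b}  B: {a,b}  C: {a,b,c}
[3] (no change)
  S: {a,b}  A: {b}  B: {a,b}  C: {a,b,c}

FOLLOW sets:
FOLLOW(S) := {$}
round 1:
  B→S b b: FOLLOW(S) ⊇ FIRST(b) = {b}; new: +{b}
  C→S C: FOLLOW(S) ⊇ FIRST(C) = {a,b,c}; new: +{a,c}
  S→B A S: FOLLOW(B) ⊇ FIRST(A) = {b}; new: +{b}
  S→B A S: FOLLOW(A) ⊇ FIRST(S) = {a,b}; new: +{a,b}
  S→a C: FOLLOW(C) ⊇ FOLLOW(S) ⊇ {$,a,b,c}; new: +{$,a,b,c}
  FOLLOW[S]={$,a,b,c}  FOLLOW[A]={a,b}  FOLLOW[B]={b}  FOLLOW[C]={$,a,b,c}
round 2: (stable)
  FOLLOW[S]={$,a,b,c}  FOLLOW[A]={a,b}  FOLLOW[B]={b}  FOLLOW[C]={$,a,b,c}

FOLLOW(A) = ["a", "b"]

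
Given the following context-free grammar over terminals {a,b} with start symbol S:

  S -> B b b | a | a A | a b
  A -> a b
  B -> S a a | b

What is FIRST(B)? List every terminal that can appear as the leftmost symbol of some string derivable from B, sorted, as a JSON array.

FIRST iteration:
[1]
  A via A→a b: +{a}
  B via B→b: +{b}
  S via S→B b b: +{b}
  S via S→a: +{a}
  S: {a,b}  A: {a}  B: {b}
[2]
  B via B→S a a: +{a}
  S: {a,b}  A: {a}  B: {a,b}
[3] (stable)
  S: {a,b}  A: {a}  B: {a,b}

FIRST(B) = ["a", "b"]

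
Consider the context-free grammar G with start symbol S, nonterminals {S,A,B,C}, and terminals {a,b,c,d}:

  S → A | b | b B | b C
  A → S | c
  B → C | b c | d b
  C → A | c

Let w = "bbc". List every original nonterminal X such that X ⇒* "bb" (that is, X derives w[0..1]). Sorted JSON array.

CNF form of G:
  S -> T0 B | T0 C | b | c
  A -> T0 B | T0 C | b | c
  B -> T0 B | T0 C | T0 T1 | T2 T0 | b | c
  C -> T0 B | T0 C | b | c
  T0 -> b
  T1 -> c
  T2 -> d

CYK fill, restricted to cells inside w[0..1]:
  cell(0,0) b: {A,B,C,S,T0}  orig:{A,B,C,S}
  cell(1,1) b: {A,B,C,S,T0}  orig:{A,B,C,S}
  cell(0,1) bb: {A,B,C,S}

Original NTs in T[0,1] deriving "bb": ["A", "B", "C", "S"]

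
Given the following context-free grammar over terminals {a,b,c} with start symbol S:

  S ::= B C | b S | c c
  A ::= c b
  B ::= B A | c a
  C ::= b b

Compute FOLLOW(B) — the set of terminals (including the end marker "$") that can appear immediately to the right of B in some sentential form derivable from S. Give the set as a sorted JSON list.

FIRST iteration:
iter 1:
  A via A→c b: +{c}
  B via B→c a: +{c}
  C via C→b b: +{b}
  S via S→B C: +{c}
  S via S→b S: +{b}
  S: {b,c}  A: {c}  B: {c}  C: {b}
iter 2: (no change)
  S: {b,c}  A: {c}  B: {c}  C: {b}

FOLLOW iteration:
initialize: $ ∈ FOLLOW(S)
iter 1:
  B→B A: FOLLOW(B) ⊇ FIRST(A) = {c}; new: +{c}
  B→B A: FOLLOW(A) ⊇ FOLLOW(B) ⊇ {c}; new: +{c}
  S→B C: FOLLOW(B) ⊇ FIRST(C) = {b}; new: +{b}
  S→B C: FOLLOW(C) ⊇ FOLLOW(S) ⊇ {$}; new: +{$}
  FOLLOW[S]={$}  FOLLOW[A]={c}  FOLLOW[B]={b,c}  FOLLOW[C]={$}
iter 2:
  B→B A: FOLLOW(A) ⊇ FOLLOW(B) ⊇ {b,c}; new: +{b}
  FOLLOW[S]={$}  FOLLOW[A]={b,c}  FOLLOW[B]={b,c}  FOLLOW[C]={$}
iter 3: — fixpoint
  FOLLOW[S]={$}  FOLLOW[A]={b,c}  FOLLOW[B]={b,c}  FOLLOW[C]={$}

FOLLOW(B) = ["b", "c"]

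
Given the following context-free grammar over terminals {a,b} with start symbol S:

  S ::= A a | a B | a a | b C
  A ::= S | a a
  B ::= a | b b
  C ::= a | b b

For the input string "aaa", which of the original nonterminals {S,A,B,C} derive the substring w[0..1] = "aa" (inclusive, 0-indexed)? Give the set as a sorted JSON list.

Convert to CNF:
  S -> A T0 | T0 B | T0 T0 | T1 C
  A -> A T0 | T0 B | T0 T0 | T1 C
  B -> T1 T1 | a
  C -> T1 T1 | a
  T0 -> a
  T1 -> b

CYK table (by increasing span) — only the sub-triangle for w[0..1]:
  [0..0]={B,C,T0}  "a"  orig:{B,C}
  [1..1]={B,C,T0}  "a"  orig:{B,C}
  [0..1]={A,S}  "aa"

Original NTs in T[0,1] deriving "aa": ["A", "S"]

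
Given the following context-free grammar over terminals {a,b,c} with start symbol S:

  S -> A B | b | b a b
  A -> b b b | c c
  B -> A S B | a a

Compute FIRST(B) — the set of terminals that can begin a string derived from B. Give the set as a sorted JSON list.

FIRST iteration:
[1]
  A via A→b b b: +{b}
  A via A→c c: +{c}
  B via B→A S B: +{b,c}
  B via B→a a: +{a}
  S via S→A B: +{b,c}
  FIRST(S)={b,c}  FIRST(A)={b,c}  FIRST(B)={a,b,c}
[2] done
  FIRST(S)={b,c}  FIRST(A)={b,c}  FIRST(B)={a,b,c}

FIRST(B) = ["a", "b", "c"]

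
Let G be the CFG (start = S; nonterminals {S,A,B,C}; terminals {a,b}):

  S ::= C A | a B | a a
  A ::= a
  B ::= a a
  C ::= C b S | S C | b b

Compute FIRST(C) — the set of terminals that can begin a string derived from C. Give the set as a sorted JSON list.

FIRST sets, iterate to fixpoint:
[1]
  A via A→a: +{a}
  B via B→a a: +{a}
  C via C→b b: +{b}
  S via S→C A: +{b}
  S via S→a B: +{a}
  S: {a,b}  A: {a}  B: {a}  C: {b}
[2]
  C via C→S C: +{a}
  S: {a,b}  A: {a}  B: {a}  C: {a,b}
[3] (stable)
  S: {a,b}  A: {a}  B: {a}  C: {a,b}

FIRST(C) = ["a", "b"]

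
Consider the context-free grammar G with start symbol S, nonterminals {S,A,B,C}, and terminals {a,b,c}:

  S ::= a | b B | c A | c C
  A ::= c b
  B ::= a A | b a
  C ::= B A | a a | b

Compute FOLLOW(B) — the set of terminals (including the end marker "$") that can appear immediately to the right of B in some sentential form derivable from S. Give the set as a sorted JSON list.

Compute FIRST by fixpoint:
[1]
  A via A→c b: +{c}
  B via B→a A: +{a}
  B via B→b a: +{b}
  C via C→B A: +{a,b}
  S via S→a: +{a}
  S via S→b B: +{b}
  S via S→c A: +{c}
  FIRST[S]={a,b,c}  FIRST[A]={c}  FIRST[B]={a,b}  FIRST[C]={a,b}
[2] (no change)
  FIRST[S]={a,b,c}  FIRST[A]={c}  FIRST[B]={a,b}  FIRST[C]={a,b}

Compute FOLLOW by fixpoint:
seed FOLLOW(S) with $
round 1:
  C→B A: FOLLOW(B) ⊇ FIRST(A) = {c}; new: +{c}
  S→b B: FOLLOW(B) ⊇ FOLLOW(S) ⊇ {$}; new: +{$}
  S→c A: FOLLOW(A) ⊇ FOLLOW(S) ⊇ {$}; new: +{$}
  S→c C: FOLLOW(C) ⊇ FOLLOW(S) ⊇ {$}; new: +{$}
  S: {$}  A: {$}  B: {$,c}  C: {$}
round 2:
  B→a A: FOLLOW(A) ⊇ FOLLOW(B) ⊇ {$,c}; new: +{c}
  S: {$}  A: {$,c}  B: {$,c}  C: {$}
round 3: done
  S: {$}  A: {$,c}  B: {$,c}  C: {$}

FOLLOW(B) = ["$", "c"]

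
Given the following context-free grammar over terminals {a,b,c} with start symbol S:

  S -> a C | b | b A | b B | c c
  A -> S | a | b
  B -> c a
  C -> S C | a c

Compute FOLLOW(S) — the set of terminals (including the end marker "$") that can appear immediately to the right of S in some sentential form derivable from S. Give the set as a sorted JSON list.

FIRST sets, iterate to fixpoint:
pass 1:
  A via A→a: +{a}
  A via A→b: +{b}
  B via B→c a: +{c}
  C via C→a c: +{a}
  S via S→a C: +{a}
  S via S→b: +{b}
  S via S→c c: +{c}
  FIRST[S]={a,b,c}  FIRST[A]={a,b}  FIRST[B]={c}  FIRST[C]={a}
pass 2:
  A via A→S: +{c}
  C via C→S C: +{b,c}
  FIRST[S]={a,b,c}  FIRST[A]={a,b,c}  FIRST[B]={c}  FIRST[C]={a,b,c}
pass 3: — fixpoint
  FIRST[S]={a,b,c}  FIRST[A]={a,b,c}  FIRST[B]={c}  FIRST[C]={a,b,c}

Compute FOLLOW by fixpoint:
seed FOLLOW(S) with $
round 1:
  C→S C: FOLLOW(S) ⊇ FIRST(C) = {a,b,c}; new: +{a,b,c}
  S→a C: FOLLOW(C) ⊇ FOLLOW(S) ⊇ {$,a,b,c}; new: +{$,a,b,c}
  S→b A: FOLLOW(A) ⊇ FOLLOW(S) ⊇ {$,a,b,c}; new: +{$,a,b,c}
  S→b B: FOLLOW(B) ⊇ FOLLOW(S) ⊇ {$,a,b,c}; new: +{$,a,b,c}
  FOLLOW(S)={$,a,b,c}  FOLLOW(A)={$,a,b,c}  FOLLOW(B)={$,a,b,c}  FOLLOW(C)={$,a,b,c}
round 2: (stable)
  FOLLOW(S)={$,a,b,c}  FOLLOW(A)={$,a,b,c}  FOLLOW(B)={$,a,b,c}  FOLLOW(C)={$,a,b,c}

FOLLOW(S) = ["$", "a", "b", "c"]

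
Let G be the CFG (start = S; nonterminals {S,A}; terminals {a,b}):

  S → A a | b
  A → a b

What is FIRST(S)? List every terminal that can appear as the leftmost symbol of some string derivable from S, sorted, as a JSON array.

Compute FIRST by fixpoint:
[1]
  A via A→a b: +{a}
  S via S→A a: +{a}
  S via S→b: +{b}
  FIRST(S)={a,b}  FIRST(A)={a}
[2] (no change)
  FIRST(S)={a,b}  FIRST(A)={a}

FIRST(S) = ["a", "b"]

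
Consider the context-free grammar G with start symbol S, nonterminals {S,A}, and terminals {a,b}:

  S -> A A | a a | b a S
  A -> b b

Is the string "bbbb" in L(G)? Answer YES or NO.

Convert to CNF:
  S -> A A | T0 X2 | T1 T1
  A -> T0 T0
  T0 -> b
  T1 -> a
  X2 -> T1 S

CYK fill:
  T[0,0] 'b' = {T0}  orig:{}
  T[1,1] 'b' = {T0}  orig:{}
  T[2,2] 'b' = {T0}  orig:{}
  T[3,3] 'b' = {T0}  orig:{}
  T[0,1] 'bb' = {A}
  T[1,2] 'bb' = {A}
  T[2,3] 'bb' = {A}
  T[0,2] 'bbb' = ∅
  T[1,3] 'bbb' = ∅
  T[0,3] 'bbbb' = {S}

S ∈ T[0,3] ⇒ YES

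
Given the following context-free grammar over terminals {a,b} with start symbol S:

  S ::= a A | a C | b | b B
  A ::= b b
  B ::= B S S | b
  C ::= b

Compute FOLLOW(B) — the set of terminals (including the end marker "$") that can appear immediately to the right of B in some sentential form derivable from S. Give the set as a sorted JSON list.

Compute FIRST by fixpoint:
[1]
  A via A→b b: +{b}
  B via B→b: +{b}
  C via C→b: +{b}
  S via S→a A: +{a}
  S via S→b: +{b}
  FIRST(S)={a,b}  FIRST(A)={b}  FIRST(B)={b}  FIRST(C)={b}
[2] (stable)
  FIRST(S)={a,b}  FIRST(A)={b}  FIRST(B)={b}  FIRST(C)={b}

Compute FOLLOW by fixpoint:
FOLLOW(S) := {$}
round 1:
  B→B S S: FOLLOW(B) ⊇ FIRST(S) = {a,b}; new: +{a,b}
  B→B S S: FOLLOW(S) ⊇ FIRST(S) = {a,b}; new: +{a,b}
  S→a A: FOLLOW(A) ⊇ FOLLOW(S) ⊇ {$,a,b}; new: +{$,a,b}
  S→a C: FOLLOW(C) ⊇ FOLLOW(S) ⊇ {$,a,b}; new: +{$,a,b}
  S→b B: FOLLOW(B) ⊇ FOLLOW(S) ⊇ {$,a,b}; new: +{$}
  FOLLOW(S)={$,a,b}  FOLLOW(A)={$,a,b}  FOLLOW(B)={$,a,b}  FOLLOW(C)={$,a,b}
round 2: (no change)
  FOLLOW(S)={$,a,b}  FOLLOW(A)={$,a,b}  FOLLOW(B)={$,a,b}  FOLLOW(C)={$,a,b}

FOLLOW(B) = ["$", "a", "b"]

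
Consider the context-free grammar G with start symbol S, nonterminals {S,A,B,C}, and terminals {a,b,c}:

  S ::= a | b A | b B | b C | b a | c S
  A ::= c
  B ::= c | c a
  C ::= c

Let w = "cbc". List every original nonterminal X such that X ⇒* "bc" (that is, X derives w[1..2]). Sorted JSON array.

Convert to CNF:
  S -> T0 S | T2 A | T2 B | T2 C | T2 T1 | a
  A -> c
  B -> T0 T1 | c
  C -> c
  T0 -> c
  T1 -> a
  T2 -> b

CYK fill — only the sub-triangle for w[1..2]:
  cell(1,1) b: {T2}  orig:{}
  cell(2,2) c: {A,B,C,T0}  orig:{A,B,C}
  cell(1,2) bc: {S}

Original NTs in T[1,2] deriving "bc": ["S"]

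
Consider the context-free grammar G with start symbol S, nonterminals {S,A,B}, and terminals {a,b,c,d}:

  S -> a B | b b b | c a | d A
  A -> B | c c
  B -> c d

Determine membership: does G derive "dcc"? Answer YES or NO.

Convert to CNF:
  S -> T0 T2 | T1 A | T2 B | T3 X4
  A -> T0 T0 | T0 T1
  B -> T0 T1
  T0 -> c
  T1 -> d
  T2 -> a
  T3 -> b
  X4 -> T3 T3

CYK table (by increasing span):
  cell(0,0) d: {T1}  orig:{}
  cell(1,1) c: {T0}  orig:{}
  cell(2,2) c: {T0}  orig:{}
  cell(0,1) dc: ∅
  cell(1,2) cc: {A}
  cell(0,2) dcc: {S}

S ∈ T[0,2] ⇒ YES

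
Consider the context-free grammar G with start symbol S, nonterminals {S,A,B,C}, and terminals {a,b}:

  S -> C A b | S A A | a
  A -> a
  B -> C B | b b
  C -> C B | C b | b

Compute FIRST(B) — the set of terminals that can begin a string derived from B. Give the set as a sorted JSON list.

Compute FIRST by fixpoint:
[1]
  A via A→a: +{a}
  B via B→b b: +{b}
  C via C→b: +{b}
  S via S→C A b: +{b}
  S via S→a: +{a}
  FIRST(S)={a,b}  FIRST(A)={a}  FIRST(B)={b}  FIRST(C)={b}
[2] (no change)
  FIRST(S)={a,b}  FIRST(A)={a}  FIRST(B)={b}  FIRST(C)={b}

FIRST(B) = ["b"]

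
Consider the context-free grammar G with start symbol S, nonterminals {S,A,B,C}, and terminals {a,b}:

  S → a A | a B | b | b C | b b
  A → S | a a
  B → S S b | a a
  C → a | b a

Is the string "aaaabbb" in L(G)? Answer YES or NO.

Convert to CNF:
  S -> T0 A | T0 B | T1 C | T1 T1 | b
  A -> T0 A | T0 B | T0 T0 | T1 C | T1 T1 | b
  B -> S X2 | T0 T0
  C -> T1 T0 | a
  T0 -> a
  T1 -> b
  X2 -> S T1

Fill CYK table bottom-up:
  T[0,0] 'a' = {C,T0}  orig:{C}
  T[1,1] 'a' = {C,T0}  orig:{C}
  T[2,2] 'a' = {C,T0}  orig:{C}
  T[3,3] 'a' = {C,T0}  orig:{C}
  T[4,4] 'b' = {A,S,T1}  orig:{A,S}
  T[5,5] 'b' = {A,S,T1}  orig:{A,S}
  T[6,6] 'b' = {A,S,T1}  orig:{A,S}
  T[0,1] 'aa' = {A,B}
  T[1,2] 'aa' = {A,B}
  T[2,3] 'aa' = {A,B}
  T[3,4] 'ab' = {A,S}
  T[4,5] 'bb' = {A,S,X2}  orig:{A,S}
  T[5,6] 'bb' = {A,S,X2}  orig:{A,S}
  T[0,2] 'aaa' = {A,S}
  T[1,3] 'aaa' = {A,S}
  T[2,4] 'aab' = {A,S}
  T[3,5] 'abb' = {A,S,X2}  orig:{A,S}
  T[4,6] 'bbb' = {B,X2}  orig:{B}
  T[0,3] 'aaaa' = {A,S}
  T[1,4] 'aaab' = {A,S,X2}  orig:{A,S}
  T[2,5] 'aabb' = {A,S,X2}  orig:{A,S}
  T[3,6] 'abbb' = {A,B,S,X2}  orig:{A,B,S}
  T[0,4] 'aaaab' = {A,S,X2}  orig:{A,S}
  T[1,5] 'aaabb' = {A,B,S,X2}  orig:{A,B,S}
  T[2,6] 'aabbb' = {A,B,S,X2}  orig:{A,B,S}
  T[0,5] 'aaaabb' = {A,B,S,X2}  orig:{A,B,S}
  T[1,6] 'aaabbb' = {A,B,S,X2}  orig:{A,B,S}
  T[0,6] 'aaaabbb' = {A,B,S,X2}  orig:{A,B,S}

S ∈ T[0,6] ⇒ YES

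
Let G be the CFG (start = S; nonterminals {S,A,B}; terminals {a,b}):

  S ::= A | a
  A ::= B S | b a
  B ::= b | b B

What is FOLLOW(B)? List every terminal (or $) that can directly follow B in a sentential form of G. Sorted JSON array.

FIRST sets, iterate to fixpoint:
[1]
  A via A→b a: +{b}
  B via B→b: +{b}
  S via S→A: +{b}
  S via S→a: +{a}
  FIRST[S]={a,b}  FIRST[A]={b}  FIRST[B]={b}
[2] done
  FIRST[S]={a,b}  FIRST[A]={b}  FIRST[B]={b}

FOLLOW sets:
initialize: $ ∈ FOLLOW(S)
round 1:
  A→B S: FOLLOW(B) ⊇ FIRST(S) = {a,b}; new: +{a,b}
  S→A: FOLLOW(A) ⊇ FOLLOW(S) ⊇ {$}; new: +{$}
  FOLLOW[S]={$}  FOLLOW[A]={$}  FOLLOW[B]={a,b}
round 2: done
  FOLLOW[S]={$}  FOLLOW[A]={$}  FOLLOW[B]={a,b}

FOLLOW(B) = ["a", "b"]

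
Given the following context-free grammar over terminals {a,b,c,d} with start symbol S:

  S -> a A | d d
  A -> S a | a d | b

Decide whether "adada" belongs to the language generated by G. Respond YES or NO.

CNF form of G:
  S -> T0 A | T1 T1
  A -> S T0 | T0 T1 | b
  T0 -> a
  T1 -> d

CYK table (by increasing span):
  [0..0]={T0}  "a"  orig:{}
  [1..1]={T1}  "d"  orig:{}
  [2..2]={T0}  "a"  orig:{}
  [3..3]={T1}  "d"  orig:{}
  [4..4]={T0}  "a"  orig:{}
  [0..1]={A}  "ad"
  [1..2]=∅  "da"
  [2..3]={A}  "ad"
  [3..4]=∅  "da"
  [0..2]=∅  "ada"
  [1..3]=∅  "dad"
  [2..4]=∅  "ada"
  [0..3]=∅  "adad"
  [1..4]=∅  "dada"
  [0..4]=∅  "adada"

S ∉ T[0,4] ⇒ NO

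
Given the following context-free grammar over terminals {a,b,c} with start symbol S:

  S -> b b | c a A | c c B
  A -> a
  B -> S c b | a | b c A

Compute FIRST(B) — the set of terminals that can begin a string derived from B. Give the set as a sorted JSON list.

Compute FIRST by fixpoint:
pass 1:
  A via A→a: +{a}
  B via B→a: +{a}
  B via B→b c A: +{b}
  S via S→b b: +{b}
  S via S→c a A: +{c}
  FIRST[S]={b,c}  FIRST[A]={a}  FIRST[B]={a,b}
pass 2:
  B via B→S c b: +{c}
  FIRST[S]={b,c}  FIRST[A]={a}  FIRST[B]={a,b,c}
pass 3: — fixpoint
  FIRST[S]={b,c}  FIRST[A]={a}  FIRST[B]={a,b,c}

FIRST(B) = ["a", "b", "c"]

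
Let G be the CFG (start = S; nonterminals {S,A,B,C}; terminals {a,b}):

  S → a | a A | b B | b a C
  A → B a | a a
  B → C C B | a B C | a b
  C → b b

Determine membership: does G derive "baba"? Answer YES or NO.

Convert to CNF:
  S -> T0 A | T1 B | T1 X4 | a
  A -> B T0 | T0 T0
  B -> C X2 | T0 T1 | T0 X3
  C -> T1 T1
  T0 -> a
  T1 -> b
  X2 -> C B
  X3 -> B C
  X4 -> T0 C

CYK fill:
  cell(0,0) b: {T1}  orig:{}
  cell(1,1) a: {S,T0}  orig:{S}
  cell(2,2) b: {T1}  orig:{}
  cell(3,3) a: {S,T0}  orig:{S}
  cell(0,1) ba: ∅
  cell(1,2) ab: {B}
  cell(2,3) ba: ∅
  cell(0,2) bab: {S}
  cell(1,3) aba: {A}
  cell(0,3) baba: ∅

S ∉ T[0,3] ⇒ NO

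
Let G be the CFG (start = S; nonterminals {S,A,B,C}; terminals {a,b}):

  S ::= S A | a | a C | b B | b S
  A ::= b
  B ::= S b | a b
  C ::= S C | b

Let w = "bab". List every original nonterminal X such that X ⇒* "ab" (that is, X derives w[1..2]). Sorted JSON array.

CNF form of G:
  S -> S A | T0 B | T0 S | T1 C | a
  A -> b
  B -> S T0 | T1 T0
  C -> S C | b
  T0 -> b
  T1 -> a

Fill CYK table bottom-up — only the sub-triangle for w[1..2]:
  [1..1]={S,T1}  "a"  orig:{S}
  [2..2]={A,C,T0}  "b"  orig:{A,C}
  [1..2]={B,C,S}  "ab"

Original NTs in T[1,2] deriving "ab": ["B", "C", "S"]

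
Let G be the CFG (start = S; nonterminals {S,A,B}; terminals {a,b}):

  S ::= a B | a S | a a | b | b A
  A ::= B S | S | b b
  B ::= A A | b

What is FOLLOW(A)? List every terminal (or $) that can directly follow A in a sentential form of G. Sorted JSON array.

FIRST sets, iterate to fixpoint:
iter 1:
  A via A→b b: +{b}
  B via B→A A: +{b}
  S via S→a B: +{a}
  S via S→b: +{b}
  FIRST(S)={a,b}  FIRST(A)={b}  FIRST(B)={b}
iter 2:
  A via A→S: +{a}
  B via B→A A: +{a}
  FIRST(S)={a,b}  FIRST(A)={a,b}  FIRST(B)={a,b}
iter 3: — fixpoint
  FIRST(S)={a,b}  FIRST(A)={a,b}  FIRST(B)={a,b}

Compute FOLLOW by fixpoint:
seed FOLLOW(S) with $
[1]
  A→B S: FOLLOW(B) ⊇ FIRST(S) = {a,b}; new: +{a,b}
  B→A A: FOLLOW(A) ⊇ FIRST(A) = {a,b}; new: +{a,b}
  S→a B: FOLLOW(B) ⊇ FOLLOW(S) ⊇ {$}; new: +{$}
  S→b A: FOLLOW(A) ⊇ FOLLOW(S) ⊇ {$}; new: +{$}
  FOLLOW(S)={$}  FOLLOW(A)={$,a,b}  FOLLOW(B)={$,a,b}
[2]
  A→B S: FOLLOW(S) ⊇ FOLLOW(A) ⊇ {$,a,b}; new: +{a,b}
  FOLLOW(S)={$,a,b}  FOLLOW(A)={$,a,b}  FOLLOW(B)={$,a,b}
[3] — fixpoint
  FOLLOW(S)={$,a,b}  FOLLOW(A)={$,a,b}  FOLLOW(B)={$,a,b}

FOLLOW(A) = ["$", "a", "b"]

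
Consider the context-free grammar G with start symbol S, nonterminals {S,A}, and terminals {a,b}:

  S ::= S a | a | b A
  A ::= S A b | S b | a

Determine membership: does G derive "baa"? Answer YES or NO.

CNF form of G:
  S -> S T1 | T0 A | a
  A -> S T0 | S X2 | a
  T0 -> b
  T1 -> a
  X2 -> A T0

CYK fill:
  [0..0]={T0}  "b"  orig:{}
  [1..1]={A,S,T1}  "a"  orig:{A,S}
  [2..2]={A,S,T1}  "a"  orig:{A,S}
  [0..1]={S}  "ba"
  [1..2]={S}  "aa"
  [0..2]={S}  "baa"

S ∈ T[0,2] ⇒ YES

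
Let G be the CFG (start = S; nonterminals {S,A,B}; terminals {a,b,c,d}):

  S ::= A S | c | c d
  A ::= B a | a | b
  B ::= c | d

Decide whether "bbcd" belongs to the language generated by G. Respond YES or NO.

Convert to CNF:
  S -> A S | T1 T2 | c
  A -> B T0 | a | b
  B -> c | d
  T0 -> a
  T1 -> c
  T2 -> d

Fill CYK table bottom-up:
  cell(0,0) b: {A}
  cell(1,1) b: {A}
  cell(2,2) c: {B,S,T1}  orig:{B,S}
  cell(3,3) d: {B,T2}  orig:{B}
  cell(0,1) bb: ∅
  cell(1,2) bc: {S}
  cell(2,3) cd: {S}
  cell(0,2) bbc: {S}
  cell(1,3) bcd: {S}
  cell(0,3) bbcd: {S}

S ∈ T[0,3] ⇒ YES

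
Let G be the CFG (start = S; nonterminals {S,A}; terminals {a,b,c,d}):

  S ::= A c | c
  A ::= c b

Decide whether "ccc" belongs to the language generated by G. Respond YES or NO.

Convert to CNF:
  S -> A T0 | c
  A -> T0 T1
  T0 -> c
  T1 -> b

Fill CYK table bottom-up:
  T[0,0] 'c' = {S,T0}  orig:{S}
  T[1,1] 'c' = {S,T0}  orig:{S}
  T[2,2] 'c' = {S,T0}  orig:{S}
  T[0,1] 'cc' = ∅
  T[1,2] 'cc' = ∅
  T[0,2] 'ccc' = ∅

S ∉ T[0,2] ⇒ NO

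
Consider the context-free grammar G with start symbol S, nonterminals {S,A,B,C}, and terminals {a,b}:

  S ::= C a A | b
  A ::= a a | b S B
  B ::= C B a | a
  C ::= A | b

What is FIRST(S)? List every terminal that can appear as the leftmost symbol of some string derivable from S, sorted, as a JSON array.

FIRST sets, iterate to fixpoint:
pass 1:
  A via A→a a: +{a}
  A via A→b S B: +{b}
  B via B→a: +{a}
  C via C→A: +{a,b}
  S via S→C a A: +{a,b}
  FIRST[S]={a,b}  FIRST[A]={a,b}  FIRST[B]={a}  FIRST[C]={a,b}
pass 2:
  B via B→C B a: +{b}
  FIRST[S]={a,b}  FIRST[A]={a,b}  FIRST[B]={a,b}  FIRST[C]={a,b}
pass 3: (stable)
  FIRST[S]={a,b}  FIRST[A]={a,b}  FIRST[B]={a,b}  FIRST[C]={a,b}

FIRST(S) = ["a", "b"]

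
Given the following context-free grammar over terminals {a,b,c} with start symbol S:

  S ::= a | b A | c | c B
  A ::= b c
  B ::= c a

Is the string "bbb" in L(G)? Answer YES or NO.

CNF form of G:
  S -> T0 A | T1 B | a | c
  A -> T0 T1
  B -> T1 T2
  T0 -> b
  T1 -> c
  T2 -> a

CYK fill:
  cell(0,0) b: {T0}  orig:{}
  cell(1,1) b: {T0}  orig:{}
  cell(2,2) b: {T0}  orig:{}
  cell(0,1) bb: ∅
  cell(1,2) bb: ∅
  cell(0,2) bbb: ∅

S ∉ T[0,2] ⇒ NO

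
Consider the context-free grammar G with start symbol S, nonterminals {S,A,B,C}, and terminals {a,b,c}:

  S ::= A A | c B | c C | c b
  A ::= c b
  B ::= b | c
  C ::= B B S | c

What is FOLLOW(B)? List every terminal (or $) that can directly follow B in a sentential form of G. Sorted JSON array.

FIRST iteration:
[1]
  A via A→c b: +{c}
  B via B→b: +{b}
  B via B→c: +{c}
  C via C→B B S: +{b,c}
  S via S→A A: +{c}
  FIRST[S]={c}  FIRST[A]={c}  FIRST[B]={b,c}  FIRST[C]={b,c}
[2] — fixpoint
  FIRST[S]={c}  FIRST[A]={c}  FIRST[B]={b,c}  FIRST[C]={b,c}

FOLLOW sets:
initialize: $ ∈ FOLLOW(S)
pass 1:
  C→B B S: FOLLOW(B) ⊇ FIRST(B) = {b,c}; new: +{b,c}
  S→A A: FOLLOW(A) ⊇ FIRST(A) = {c}; new: +{c}
  S→A A: FOLLOW(A) ⊇ FOLLOW(S) ⊇ {$}; new: +{$}
  S→c B: FOLLOW(B) ⊇ FOLLOW(S) ⊇ {$}; new: +{$}
  S→c C: FOLLOW(C) ⊇ FOLLOW(S) ⊇ {$}; new: +{$}
  FOLLOW[S]={$}  FOLLOW[A]={$,c}  FOLLOW[B]={$,b,c}  FOLLOW[C]={$}
pass 2: — fixpoint
  FOLLOW[S]={$}  FOLLOW[A]={$,c}  FOLLOW[B]={$,b,c}  FOLLOW[C]={$}

FOLLOW(B) = ["$", "b", "c"]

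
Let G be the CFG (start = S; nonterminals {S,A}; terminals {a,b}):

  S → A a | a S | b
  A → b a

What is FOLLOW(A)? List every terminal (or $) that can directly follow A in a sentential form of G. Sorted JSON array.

FIRST sets, iterate to fixpoint:
pass 1:
  A via A→b a: +{b}
  S via S→A a: +{b}
  S via S→a S: +{a}
  FIRST[S]={a,b}  FIRST[A]={b}
pass 2: — fixpoint
  FIRST[S]={a,b}  FIRST[A]={b}

FOLLOW sets:
initialize: $ ∈ FOLLOW(S)
pass 1:
  S→A a: FOLLOW(A) ⊇ FIRST(a) = {a}; new: +{a}
  FOLLOW(S)={$}  FOLLOW(A)={a}
pass 2: done
  FOLLOW(S)={$}  FOLLOW(A)={a}

FOLLOW(A) = ["a"]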